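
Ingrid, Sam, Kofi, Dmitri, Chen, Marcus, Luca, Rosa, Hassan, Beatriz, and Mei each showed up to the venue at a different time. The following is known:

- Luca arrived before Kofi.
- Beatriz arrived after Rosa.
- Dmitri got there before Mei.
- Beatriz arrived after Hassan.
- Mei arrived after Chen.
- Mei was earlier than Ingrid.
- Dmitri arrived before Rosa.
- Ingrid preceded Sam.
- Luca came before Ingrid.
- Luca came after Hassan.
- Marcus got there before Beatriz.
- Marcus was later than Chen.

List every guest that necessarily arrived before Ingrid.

Directly stated before Ingrid: Luca and Mei.
Chen reaches Ingrid via Chen → Mei → Ingrid.
Dmitri reaches Ingrid via Dmitri → Mei → Ingrid.
Hassan reaches Ingrid via Hassan → Luca → Ingrid.

Chen, Dmitri, Hassan, Luca, Mei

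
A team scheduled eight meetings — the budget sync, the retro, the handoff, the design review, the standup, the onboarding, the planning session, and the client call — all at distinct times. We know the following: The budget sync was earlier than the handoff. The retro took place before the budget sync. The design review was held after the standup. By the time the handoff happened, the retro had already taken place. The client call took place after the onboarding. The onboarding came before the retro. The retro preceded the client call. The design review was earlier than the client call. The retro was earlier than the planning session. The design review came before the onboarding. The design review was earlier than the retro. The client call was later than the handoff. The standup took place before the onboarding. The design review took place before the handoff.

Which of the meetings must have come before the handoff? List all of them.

Directly stated before the handoff: the budget sync, the design review, and the retro.
The onboarding reaches the handoff via the onboarding → the retro → the handoff.
The standup reaches the handoff via the standup → the design review → the handoff.

the budget sync, the design review, the onboarding, the retro, the standup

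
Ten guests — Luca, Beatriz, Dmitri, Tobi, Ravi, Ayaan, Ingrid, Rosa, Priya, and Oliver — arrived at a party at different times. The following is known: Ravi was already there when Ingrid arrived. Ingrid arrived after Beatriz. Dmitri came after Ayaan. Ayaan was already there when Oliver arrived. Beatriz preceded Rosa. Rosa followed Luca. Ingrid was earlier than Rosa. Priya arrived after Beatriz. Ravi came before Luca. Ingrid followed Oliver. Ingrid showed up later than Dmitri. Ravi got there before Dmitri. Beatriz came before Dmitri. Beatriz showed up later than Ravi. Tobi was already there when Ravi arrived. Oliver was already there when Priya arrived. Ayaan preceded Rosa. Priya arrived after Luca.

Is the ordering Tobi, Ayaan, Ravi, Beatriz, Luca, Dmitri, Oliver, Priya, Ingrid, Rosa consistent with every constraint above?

yes

Check each stated constraint against the proposed order — e.g. Ravi is ahead of Ingrid; Ayaan is ahead of Rosa. Every pair is in the required order; nothing is violated.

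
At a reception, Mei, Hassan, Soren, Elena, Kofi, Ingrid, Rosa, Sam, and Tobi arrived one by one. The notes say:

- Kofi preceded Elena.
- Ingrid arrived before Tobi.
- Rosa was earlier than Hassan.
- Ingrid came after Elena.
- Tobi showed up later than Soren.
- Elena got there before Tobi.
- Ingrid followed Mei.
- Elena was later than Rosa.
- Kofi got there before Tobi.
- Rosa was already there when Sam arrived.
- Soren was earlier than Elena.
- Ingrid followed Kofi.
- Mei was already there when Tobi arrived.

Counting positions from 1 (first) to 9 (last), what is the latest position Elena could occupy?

Elena must come before Ingrid and Tobi — 2 guests forced after them.
Everything else can be placed before Elena in some valid order, so Elena can sit as late as position 9 − 2 = 7.

7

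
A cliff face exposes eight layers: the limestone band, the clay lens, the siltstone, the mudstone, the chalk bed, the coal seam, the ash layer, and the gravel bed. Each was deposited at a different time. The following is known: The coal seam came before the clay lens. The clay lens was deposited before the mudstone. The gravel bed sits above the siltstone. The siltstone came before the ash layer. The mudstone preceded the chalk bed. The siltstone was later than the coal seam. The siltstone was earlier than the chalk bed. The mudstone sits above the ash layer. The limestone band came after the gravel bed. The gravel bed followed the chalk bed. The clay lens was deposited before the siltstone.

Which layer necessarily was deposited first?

the coal seam

The coal seam has a chain of constraints placing it before every other layer, so the coal seam must be first.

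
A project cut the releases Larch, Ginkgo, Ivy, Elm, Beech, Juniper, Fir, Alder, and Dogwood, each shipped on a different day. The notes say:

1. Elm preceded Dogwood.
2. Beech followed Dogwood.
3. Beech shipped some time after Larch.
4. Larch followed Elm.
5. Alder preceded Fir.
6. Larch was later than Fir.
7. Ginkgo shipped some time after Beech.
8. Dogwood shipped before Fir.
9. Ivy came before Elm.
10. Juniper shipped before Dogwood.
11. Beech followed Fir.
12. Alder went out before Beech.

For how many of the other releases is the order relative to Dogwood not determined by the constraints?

Forced before Dogwood: Elm, Ivy, and Juniper; forced after Dogwood: Beech, Fir, Ginkgo, and Larch.
That leaves Alder with no forced order relative to Dogwood — 1.

1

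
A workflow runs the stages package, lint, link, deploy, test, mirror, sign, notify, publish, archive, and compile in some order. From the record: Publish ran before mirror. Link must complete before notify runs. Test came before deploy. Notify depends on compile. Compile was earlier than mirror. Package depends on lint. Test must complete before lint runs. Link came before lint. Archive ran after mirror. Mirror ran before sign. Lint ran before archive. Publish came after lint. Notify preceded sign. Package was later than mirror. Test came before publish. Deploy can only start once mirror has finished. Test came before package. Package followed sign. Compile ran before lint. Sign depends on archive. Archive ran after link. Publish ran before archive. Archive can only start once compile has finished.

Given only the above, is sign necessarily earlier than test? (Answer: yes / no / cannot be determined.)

Tracing the constraints gives test → publish → mirror → sign, so test must come before sign.
That means sign cannot be before test.

no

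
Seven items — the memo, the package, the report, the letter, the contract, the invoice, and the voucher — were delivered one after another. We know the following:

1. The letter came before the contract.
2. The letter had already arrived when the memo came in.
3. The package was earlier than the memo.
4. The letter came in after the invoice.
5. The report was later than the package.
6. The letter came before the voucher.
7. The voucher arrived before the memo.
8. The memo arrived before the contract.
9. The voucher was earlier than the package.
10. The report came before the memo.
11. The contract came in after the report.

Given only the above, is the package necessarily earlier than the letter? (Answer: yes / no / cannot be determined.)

Tracing the constraints gives the letter → the voucher → the package, so the letter must come before the package.
That means the package cannot be before the letter.

no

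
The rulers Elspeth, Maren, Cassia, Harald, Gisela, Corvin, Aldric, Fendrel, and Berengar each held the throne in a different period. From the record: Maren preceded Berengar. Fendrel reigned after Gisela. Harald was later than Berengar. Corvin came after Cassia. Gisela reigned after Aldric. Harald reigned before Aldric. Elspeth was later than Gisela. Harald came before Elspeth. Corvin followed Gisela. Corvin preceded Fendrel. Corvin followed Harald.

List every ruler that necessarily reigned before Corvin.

Directly stated before Corvin: Cassia, Gisela, and Harald.
Aldric reaches Corvin via Aldric → Gisela → Corvin.
Berengar reaches Corvin via Berengar → Harald → Corvin.
Maren reaches Corvin via Maren → Berengar → Harald → Corvin.
No chain forces Fendrel (or any of the others) ahead of Corvin.

Aldric, Berengar, Cassia, Gisela, Harald, Maren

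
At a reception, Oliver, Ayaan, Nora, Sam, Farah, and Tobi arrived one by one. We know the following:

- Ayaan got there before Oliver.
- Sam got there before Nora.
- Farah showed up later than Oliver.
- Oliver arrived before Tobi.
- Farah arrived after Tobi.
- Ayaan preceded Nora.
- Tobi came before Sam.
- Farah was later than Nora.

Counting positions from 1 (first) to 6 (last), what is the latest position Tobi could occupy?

3

Tobi must come before Farah, Nora, and Sam — 3 guests forced after them.
Everything else can be placed before Tobi in some valid order, so Tobi can sit as late as position 6 − 3 = 3.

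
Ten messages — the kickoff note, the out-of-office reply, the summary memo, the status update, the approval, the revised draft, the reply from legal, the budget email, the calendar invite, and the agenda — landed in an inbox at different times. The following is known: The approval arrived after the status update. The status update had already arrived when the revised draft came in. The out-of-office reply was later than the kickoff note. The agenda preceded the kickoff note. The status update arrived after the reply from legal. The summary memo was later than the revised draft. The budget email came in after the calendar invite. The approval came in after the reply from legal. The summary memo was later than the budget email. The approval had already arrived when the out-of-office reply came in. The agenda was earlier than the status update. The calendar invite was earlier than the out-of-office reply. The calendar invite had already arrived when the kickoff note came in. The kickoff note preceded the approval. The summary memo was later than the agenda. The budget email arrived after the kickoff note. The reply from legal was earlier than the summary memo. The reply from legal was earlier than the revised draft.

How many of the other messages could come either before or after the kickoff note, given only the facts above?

Forced before the kickoff note: the agenda and the calendar invite; forced after the kickoff note: the approval, the budget email, the out-of-office reply, and the summary memo.
That leaves the reply from legal, the revised draft, and the status update with no forced order relative to the kickoff note — 3.

3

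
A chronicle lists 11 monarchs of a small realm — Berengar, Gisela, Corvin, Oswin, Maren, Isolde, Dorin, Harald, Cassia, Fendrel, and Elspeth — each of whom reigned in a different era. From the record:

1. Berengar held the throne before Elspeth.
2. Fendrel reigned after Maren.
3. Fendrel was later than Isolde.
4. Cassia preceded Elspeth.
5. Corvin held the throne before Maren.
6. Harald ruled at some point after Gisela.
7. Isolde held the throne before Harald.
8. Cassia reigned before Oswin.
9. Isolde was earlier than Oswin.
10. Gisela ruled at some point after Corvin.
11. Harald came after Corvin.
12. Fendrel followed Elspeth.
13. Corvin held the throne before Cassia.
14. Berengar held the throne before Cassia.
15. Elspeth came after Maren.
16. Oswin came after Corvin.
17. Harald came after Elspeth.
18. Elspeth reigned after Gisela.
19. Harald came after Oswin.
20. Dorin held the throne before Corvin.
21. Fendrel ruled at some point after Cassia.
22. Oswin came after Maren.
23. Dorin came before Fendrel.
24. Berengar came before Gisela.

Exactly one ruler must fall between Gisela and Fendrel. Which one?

Tracing the constraints gives Gisela → Elspeth → Fendrel, so Elspeth sits after Gisela and before Fendrel.
No other ruler is forced both after Gisela and before Fendrel.

Elspeth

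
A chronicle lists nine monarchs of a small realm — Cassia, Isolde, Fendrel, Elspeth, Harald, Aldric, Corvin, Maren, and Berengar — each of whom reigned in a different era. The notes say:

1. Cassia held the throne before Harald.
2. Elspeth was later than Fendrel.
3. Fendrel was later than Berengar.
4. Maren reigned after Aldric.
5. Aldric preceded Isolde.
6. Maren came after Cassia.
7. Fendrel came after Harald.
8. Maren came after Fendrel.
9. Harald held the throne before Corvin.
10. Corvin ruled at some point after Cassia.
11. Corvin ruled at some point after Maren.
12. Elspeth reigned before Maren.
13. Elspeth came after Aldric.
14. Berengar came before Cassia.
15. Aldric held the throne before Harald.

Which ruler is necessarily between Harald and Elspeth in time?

Fendrel

Tracing the constraints gives Harald → Fendrel → Elspeth, so Fendrel sits after Harald and before Elspeth.
No other ruler is forced both after Harald and before Elspeth.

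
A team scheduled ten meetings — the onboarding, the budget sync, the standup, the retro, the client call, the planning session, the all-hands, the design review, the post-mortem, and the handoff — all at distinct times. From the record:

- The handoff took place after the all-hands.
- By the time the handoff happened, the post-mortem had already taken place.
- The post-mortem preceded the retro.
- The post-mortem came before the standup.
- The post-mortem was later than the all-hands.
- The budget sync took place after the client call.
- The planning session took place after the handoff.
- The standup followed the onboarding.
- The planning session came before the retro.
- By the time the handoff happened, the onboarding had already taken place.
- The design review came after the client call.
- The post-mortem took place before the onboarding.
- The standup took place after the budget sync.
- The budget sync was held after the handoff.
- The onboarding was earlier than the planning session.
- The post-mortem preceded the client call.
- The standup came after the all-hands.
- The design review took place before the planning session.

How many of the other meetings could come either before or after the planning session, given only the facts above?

2

Forced before the planning session: the all-hands, the client call, the design review, the handoff, the onboarding, and the post-mortem; forced after the planning session: the retro.
That leaves the budget sync and the standup with no forced order relative to the planning session — 2.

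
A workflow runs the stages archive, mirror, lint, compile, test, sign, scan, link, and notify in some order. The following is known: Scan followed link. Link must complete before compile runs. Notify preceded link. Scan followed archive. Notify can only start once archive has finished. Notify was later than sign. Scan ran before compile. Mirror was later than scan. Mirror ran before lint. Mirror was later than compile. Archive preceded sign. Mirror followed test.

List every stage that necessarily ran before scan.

archive, link, notify, sign

Directly stated before scan: archive and link.
Notify reaches scan via notify → link → scan.
Sign reaches scan via sign → notify → link → scan.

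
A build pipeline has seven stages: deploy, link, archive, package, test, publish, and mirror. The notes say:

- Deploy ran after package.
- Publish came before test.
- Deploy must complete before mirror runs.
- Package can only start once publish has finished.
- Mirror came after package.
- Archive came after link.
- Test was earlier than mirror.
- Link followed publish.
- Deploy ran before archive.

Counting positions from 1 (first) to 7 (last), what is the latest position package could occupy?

4

Package must come before archive, deploy, and mirror — 3 stages forced after it.
Everything else can be placed before package in some valid order, so package can sit as late as position 7 − 3 = 4.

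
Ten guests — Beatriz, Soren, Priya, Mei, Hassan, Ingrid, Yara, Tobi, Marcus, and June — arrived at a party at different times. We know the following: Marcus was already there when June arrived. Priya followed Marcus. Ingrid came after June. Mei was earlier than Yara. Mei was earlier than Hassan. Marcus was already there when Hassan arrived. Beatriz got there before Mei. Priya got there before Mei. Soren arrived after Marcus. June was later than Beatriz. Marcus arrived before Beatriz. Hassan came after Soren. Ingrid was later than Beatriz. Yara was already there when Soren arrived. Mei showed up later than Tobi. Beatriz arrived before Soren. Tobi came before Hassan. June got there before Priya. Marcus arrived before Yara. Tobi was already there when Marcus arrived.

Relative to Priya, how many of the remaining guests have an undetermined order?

1

Forced before Priya: Beatriz, June, Marcus, and Tobi; forced after Priya: Hassan, Mei, Soren, and Yara.
That leaves Ingrid with no forced order relative to Priya — 1.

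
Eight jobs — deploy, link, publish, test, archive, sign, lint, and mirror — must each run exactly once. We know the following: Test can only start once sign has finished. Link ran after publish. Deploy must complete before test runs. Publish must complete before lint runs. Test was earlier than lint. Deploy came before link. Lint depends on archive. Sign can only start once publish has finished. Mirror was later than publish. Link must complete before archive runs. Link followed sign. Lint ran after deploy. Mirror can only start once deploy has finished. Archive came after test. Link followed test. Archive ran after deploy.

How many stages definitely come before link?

4

Directly stated before link: deploy, publish, sign, and test.
That's deploy, publish, sign, and test — 4 in all.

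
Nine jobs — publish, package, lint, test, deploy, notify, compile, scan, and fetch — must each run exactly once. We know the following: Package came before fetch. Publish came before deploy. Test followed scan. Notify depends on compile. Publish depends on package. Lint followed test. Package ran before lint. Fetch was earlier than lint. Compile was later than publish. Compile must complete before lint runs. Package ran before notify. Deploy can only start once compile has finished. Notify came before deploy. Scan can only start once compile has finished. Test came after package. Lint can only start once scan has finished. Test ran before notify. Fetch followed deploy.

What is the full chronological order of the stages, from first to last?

The constraints fix every adjacent pair, so only one ordering works:
package → publish → compile → scan → test → notify → deploy → fetch → lint.

package, publish, compile, scan, test, notify, deploy, fetch, lint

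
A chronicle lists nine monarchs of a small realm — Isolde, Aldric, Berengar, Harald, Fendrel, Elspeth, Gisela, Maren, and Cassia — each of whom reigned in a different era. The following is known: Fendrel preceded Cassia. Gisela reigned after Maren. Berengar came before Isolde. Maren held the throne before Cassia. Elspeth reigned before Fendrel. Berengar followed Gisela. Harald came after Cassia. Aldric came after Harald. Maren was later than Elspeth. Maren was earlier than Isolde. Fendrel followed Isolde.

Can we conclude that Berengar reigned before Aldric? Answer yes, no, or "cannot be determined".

yes

Chain the constraints: Berengar → Isolde → Fendrel → Cassia → Harald → Aldric. Each link is directly stated, so Berengar comes before Aldric.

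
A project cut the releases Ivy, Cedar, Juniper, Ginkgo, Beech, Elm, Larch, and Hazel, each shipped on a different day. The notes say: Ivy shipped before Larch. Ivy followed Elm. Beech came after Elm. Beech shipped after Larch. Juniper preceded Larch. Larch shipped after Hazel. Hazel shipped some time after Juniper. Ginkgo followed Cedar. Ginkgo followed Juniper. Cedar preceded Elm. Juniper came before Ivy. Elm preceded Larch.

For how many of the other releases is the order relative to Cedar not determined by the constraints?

Forced after Cedar: Beech, Elm, Ginkgo, Ivy, and Larch.
That leaves Hazel and Juniper with no forced order relative to Cedar — 2.

2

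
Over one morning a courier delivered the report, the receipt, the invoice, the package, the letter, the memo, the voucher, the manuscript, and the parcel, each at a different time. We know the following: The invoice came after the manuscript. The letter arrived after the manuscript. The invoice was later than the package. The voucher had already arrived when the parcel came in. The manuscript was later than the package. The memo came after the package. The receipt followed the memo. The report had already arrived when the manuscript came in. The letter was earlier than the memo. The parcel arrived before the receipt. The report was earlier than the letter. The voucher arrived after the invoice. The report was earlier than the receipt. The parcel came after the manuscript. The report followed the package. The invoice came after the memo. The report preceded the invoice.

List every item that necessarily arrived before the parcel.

Directly stated before the parcel: the manuscript and the voucher.
The invoice reaches the parcel via the invoice → the voucher → the parcel.
The letter reaches the parcel via the letter → the memo → the invoice → the voucher → the parcel.
The memo reaches the parcel via the memo → the invoice → the voucher → the parcel.
Likewise the package and the report each reach the parcel by chaining the stated constraints.
No chain forces the receipt ahead of the parcel.

the invoice, the letter, the manuscript, the memo, the package, the report, the voucher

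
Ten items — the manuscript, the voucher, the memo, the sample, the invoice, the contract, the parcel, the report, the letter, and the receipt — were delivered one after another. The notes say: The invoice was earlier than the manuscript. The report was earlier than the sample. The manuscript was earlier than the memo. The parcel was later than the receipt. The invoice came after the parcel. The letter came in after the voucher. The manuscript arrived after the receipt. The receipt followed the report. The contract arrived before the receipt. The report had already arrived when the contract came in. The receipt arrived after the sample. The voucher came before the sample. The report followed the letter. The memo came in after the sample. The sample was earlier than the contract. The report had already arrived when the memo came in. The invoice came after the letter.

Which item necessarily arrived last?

Every other item has a chain of constraints placing it before the memo, so the memo is last.

the memo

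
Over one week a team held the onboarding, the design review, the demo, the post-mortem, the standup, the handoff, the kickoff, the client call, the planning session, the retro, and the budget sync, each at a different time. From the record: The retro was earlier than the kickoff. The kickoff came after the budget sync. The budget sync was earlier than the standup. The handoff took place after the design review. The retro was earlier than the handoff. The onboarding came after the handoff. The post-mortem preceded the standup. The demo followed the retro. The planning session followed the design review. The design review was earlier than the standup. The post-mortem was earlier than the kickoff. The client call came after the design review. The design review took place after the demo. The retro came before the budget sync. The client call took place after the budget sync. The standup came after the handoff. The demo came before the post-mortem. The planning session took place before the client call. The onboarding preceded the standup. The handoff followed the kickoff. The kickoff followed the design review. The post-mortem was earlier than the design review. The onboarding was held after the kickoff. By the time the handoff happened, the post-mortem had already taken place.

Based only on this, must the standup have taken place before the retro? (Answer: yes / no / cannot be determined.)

Tracing the constraints gives the retro → the handoff → the standup, so the retro must come before the standup.
That means the standup cannot be before the retro.

no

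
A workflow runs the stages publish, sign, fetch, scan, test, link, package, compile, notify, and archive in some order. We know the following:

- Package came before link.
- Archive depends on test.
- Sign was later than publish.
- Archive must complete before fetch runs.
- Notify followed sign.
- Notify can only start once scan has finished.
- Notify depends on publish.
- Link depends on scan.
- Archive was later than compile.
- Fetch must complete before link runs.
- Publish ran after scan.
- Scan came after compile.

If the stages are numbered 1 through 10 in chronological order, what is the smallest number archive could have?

Compile and test must both come before archive — 2 forced predecessors.
Nothing else is forced ahead of archive, so its earliest slot is position 2 + 1 = 3.

3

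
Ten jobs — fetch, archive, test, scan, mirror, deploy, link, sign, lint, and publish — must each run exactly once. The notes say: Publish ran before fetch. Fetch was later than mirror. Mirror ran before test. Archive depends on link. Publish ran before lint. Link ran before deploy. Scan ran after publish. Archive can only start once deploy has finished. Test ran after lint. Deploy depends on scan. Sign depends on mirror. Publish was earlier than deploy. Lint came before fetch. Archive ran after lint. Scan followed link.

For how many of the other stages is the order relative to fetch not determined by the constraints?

Forced before fetch: lint, mirror, and publish.
That leaves archive, deploy, link, scan, sign, and test with no forced order relative to fetch — 6.

6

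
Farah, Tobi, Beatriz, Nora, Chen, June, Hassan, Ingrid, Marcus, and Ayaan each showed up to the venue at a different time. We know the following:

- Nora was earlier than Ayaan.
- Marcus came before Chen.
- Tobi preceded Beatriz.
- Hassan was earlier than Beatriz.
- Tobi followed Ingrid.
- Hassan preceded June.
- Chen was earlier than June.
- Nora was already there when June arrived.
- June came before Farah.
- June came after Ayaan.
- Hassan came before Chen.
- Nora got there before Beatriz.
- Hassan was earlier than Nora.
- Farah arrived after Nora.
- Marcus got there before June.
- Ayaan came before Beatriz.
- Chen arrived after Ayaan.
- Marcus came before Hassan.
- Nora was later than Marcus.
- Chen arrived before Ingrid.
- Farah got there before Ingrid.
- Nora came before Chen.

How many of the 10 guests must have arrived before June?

Directly stated before June: Ayaan, Chen, Hassan, Marcus, and Nora.
No chain forces Beatriz (or any of the others) ahead of June.
That's Ayaan, Chen, Hassan, Marcus, and Nora — 5 in all.

5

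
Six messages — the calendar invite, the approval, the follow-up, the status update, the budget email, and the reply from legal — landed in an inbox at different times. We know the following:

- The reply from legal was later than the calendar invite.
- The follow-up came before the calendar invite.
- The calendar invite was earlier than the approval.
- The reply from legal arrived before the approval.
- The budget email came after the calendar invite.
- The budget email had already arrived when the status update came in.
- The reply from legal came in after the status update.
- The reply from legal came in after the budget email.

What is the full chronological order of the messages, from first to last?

The constraints fix every adjacent pair, so only one ordering works:
the follow-up → the calendar invite → the budget email → the status update → the reply from legal → the approval.

the follow-up, the calendar invite, the budget email, the status update, the reply from legal, the approval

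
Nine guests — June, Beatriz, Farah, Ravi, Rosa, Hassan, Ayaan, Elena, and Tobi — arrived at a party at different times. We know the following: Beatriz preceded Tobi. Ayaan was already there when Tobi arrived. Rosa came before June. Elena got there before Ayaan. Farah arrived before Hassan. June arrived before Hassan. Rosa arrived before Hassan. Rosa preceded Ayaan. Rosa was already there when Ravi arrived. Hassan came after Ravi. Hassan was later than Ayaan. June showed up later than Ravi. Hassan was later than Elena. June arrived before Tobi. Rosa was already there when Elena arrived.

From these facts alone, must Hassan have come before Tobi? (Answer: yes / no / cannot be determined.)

No chain of stated constraints runs from Hassan to Tobi, and none runs from Tobi to Hassan either.
So the relative order of Hassan and Tobi is not fixed by the given facts.

cannot be determined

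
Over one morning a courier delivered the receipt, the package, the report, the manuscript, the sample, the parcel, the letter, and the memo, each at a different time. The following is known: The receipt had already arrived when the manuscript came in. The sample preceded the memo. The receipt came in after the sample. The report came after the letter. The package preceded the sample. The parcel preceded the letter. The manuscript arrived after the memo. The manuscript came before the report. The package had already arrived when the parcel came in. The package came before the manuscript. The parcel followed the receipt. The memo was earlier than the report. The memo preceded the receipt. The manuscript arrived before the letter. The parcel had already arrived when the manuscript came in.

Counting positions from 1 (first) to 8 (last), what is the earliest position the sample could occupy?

The package must come before the sample — 1 forced predecessor.
Nothing else is forced ahead of the sample, so its earliest slot is position 1 + 1 = 2.

2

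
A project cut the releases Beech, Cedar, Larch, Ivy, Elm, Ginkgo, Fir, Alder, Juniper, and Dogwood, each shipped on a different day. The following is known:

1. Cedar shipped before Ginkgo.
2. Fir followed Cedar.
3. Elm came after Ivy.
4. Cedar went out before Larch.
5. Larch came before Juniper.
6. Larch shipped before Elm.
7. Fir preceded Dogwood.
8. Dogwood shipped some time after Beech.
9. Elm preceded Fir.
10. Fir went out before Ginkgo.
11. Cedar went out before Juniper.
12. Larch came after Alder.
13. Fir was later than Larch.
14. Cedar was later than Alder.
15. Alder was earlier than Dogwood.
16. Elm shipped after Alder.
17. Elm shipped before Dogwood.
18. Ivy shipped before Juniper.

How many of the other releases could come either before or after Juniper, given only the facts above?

5

Forced before Juniper: Alder, Cedar, Ivy, and Larch.
That leaves Beech, Dogwood, Elm, Fir, and Ginkgo with no forced order relative to Juniper — 5.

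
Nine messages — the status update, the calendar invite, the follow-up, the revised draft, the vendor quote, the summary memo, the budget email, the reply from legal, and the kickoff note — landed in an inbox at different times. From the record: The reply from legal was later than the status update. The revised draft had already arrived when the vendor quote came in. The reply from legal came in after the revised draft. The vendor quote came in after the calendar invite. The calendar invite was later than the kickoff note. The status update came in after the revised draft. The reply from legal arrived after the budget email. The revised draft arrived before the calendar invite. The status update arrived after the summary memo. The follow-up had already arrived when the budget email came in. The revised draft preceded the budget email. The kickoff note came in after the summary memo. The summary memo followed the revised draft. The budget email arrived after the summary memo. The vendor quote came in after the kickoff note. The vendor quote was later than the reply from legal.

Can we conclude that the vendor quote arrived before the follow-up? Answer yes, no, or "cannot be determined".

Tracing the constraints gives the follow-up → the budget email → the reply from legal → the vendor quote, so the follow-up must come before the vendor quote.
That means the vendor quote cannot be before the follow-up.

no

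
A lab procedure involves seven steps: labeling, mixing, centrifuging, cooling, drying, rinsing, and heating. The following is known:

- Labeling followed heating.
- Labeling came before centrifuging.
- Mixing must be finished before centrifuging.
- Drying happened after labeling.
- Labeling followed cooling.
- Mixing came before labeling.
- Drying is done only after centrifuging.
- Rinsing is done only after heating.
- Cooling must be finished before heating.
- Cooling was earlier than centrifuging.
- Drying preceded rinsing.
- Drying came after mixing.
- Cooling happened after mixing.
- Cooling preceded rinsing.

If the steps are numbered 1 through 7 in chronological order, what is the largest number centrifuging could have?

Centrifuging must come before drying and rinsing — 2 steps forced after it.
Everything else can be placed before centrifuging in some valid order, so centrifuging can sit as late as position 7 − 2 = 5.

5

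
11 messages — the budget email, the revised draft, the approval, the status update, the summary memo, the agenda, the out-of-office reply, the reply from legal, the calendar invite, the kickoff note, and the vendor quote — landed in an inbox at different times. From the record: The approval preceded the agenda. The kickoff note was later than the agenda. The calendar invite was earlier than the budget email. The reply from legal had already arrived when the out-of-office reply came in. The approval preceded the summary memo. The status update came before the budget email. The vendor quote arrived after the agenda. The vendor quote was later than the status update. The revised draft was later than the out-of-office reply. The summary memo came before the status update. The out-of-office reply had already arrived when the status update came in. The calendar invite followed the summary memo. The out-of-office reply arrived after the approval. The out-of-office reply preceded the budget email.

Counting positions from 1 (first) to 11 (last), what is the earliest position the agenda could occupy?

The approval must come before the agenda — 1 forced predecessor.
Nothing else is forced ahead of the agenda, so its earliest slot is position 1 + 1 = 2.

2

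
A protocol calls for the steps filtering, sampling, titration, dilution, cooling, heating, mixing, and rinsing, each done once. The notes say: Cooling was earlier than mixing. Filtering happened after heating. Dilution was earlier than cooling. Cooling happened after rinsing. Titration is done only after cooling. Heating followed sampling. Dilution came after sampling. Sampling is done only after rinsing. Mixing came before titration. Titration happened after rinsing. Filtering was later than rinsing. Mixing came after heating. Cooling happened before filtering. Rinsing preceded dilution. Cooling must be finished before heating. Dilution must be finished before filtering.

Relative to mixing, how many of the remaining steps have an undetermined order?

Forced before mixing: cooling, dilution, heating, rinsing, and sampling; forced after mixing: titration.
That leaves filtering with no forced order relative to mixing — 1.

1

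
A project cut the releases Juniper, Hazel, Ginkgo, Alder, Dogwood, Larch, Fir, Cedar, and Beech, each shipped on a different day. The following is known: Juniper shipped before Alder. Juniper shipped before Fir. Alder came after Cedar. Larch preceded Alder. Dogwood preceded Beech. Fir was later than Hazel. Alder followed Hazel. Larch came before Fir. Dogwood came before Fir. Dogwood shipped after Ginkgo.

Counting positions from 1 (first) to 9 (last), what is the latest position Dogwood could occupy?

Dogwood must come before Beech and Fir — 2 releases forced after it.
Everything else can be placed before Dogwood in some valid order, so Dogwood can sit as late as position 9 − 2 = 7.

7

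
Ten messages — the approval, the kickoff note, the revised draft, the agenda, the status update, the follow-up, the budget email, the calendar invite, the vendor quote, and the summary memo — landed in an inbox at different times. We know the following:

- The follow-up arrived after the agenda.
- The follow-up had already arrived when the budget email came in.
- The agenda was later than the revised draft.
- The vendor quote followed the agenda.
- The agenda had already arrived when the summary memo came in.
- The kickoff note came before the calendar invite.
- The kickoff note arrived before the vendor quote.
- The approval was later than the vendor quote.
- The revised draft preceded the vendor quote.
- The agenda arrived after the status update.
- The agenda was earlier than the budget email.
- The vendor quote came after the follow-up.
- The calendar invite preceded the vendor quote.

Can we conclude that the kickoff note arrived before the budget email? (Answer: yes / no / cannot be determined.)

cannot be determined

No chain of stated constraints runs from the kickoff note to the budget email, and none runs from the budget email to the kickoff note either.
So the relative order of the kickoff note and the budget email is not fixed by the given facts.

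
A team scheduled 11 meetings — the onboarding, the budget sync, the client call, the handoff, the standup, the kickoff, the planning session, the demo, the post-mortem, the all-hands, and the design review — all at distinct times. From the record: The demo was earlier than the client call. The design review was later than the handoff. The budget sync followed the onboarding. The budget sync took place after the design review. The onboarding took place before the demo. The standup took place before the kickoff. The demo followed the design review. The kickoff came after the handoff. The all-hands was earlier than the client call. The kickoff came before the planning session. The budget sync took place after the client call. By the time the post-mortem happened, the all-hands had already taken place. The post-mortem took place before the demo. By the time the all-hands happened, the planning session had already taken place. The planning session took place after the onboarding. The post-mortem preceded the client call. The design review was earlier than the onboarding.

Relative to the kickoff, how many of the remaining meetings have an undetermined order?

Forced before the kickoff: the handoff and the standup; forced after the kickoff: the all-hands, the budget sync, the client call, the demo, the planning session, and the post-mortem.
That leaves the design review and the onboarding with no forced order relative to the kickoff — 2.

2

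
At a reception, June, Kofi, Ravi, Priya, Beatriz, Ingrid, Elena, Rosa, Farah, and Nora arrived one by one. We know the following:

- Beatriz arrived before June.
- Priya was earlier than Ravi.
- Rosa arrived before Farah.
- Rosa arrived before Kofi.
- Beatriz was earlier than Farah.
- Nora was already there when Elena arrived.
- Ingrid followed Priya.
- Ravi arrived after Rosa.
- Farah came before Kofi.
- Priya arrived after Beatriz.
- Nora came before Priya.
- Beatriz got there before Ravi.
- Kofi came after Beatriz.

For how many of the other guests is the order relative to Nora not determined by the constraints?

Forced after Nora: Elena, Ingrid, Priya, and Ravi.
That leaves Beatriz, Farah, June, Kofi, and Rosa with no forced order relative to Nora — 5.

5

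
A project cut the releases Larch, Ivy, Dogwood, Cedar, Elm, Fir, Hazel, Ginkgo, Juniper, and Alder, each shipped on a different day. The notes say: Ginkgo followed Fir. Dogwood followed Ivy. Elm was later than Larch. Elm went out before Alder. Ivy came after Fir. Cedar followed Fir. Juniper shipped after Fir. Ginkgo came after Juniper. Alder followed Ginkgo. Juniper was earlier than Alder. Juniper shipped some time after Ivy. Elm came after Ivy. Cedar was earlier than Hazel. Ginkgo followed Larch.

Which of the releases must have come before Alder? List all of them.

Elm, Fir, Ginkgo, Ivy, Juniper, Larch

Directly stated before Alder: Elm, Ginkgo, and Juniper.
Fir reaches Alder via Fir → Juniper → Alder.
Ivy reaches Alder via Ivy → Elm → Alder.
Larch reaches Alder via Larch → Elm → Alder.
No chain forces Hazel (or any of the others) ahead of Alder.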